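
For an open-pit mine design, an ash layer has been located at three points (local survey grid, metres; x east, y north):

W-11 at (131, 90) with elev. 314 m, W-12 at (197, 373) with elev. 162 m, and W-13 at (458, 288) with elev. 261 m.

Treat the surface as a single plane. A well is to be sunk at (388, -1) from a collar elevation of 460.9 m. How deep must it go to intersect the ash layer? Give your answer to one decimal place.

Let the plane be z = a·x + b·y + c.
W-12−W-11: 66a + 283b = −152;  W-13−W-11: 327a + 198b = −53.
Solving gives a = 0.18996, b = −0.58141.
Then c = 314 − a·131 − b·90 = 341.44.
At (388, -1): z_contact = 73.71 + 0.58 + 341.44 = 415.73 m.
Depth below ground = 460.9 − 415.73 = 45.2 m.

45.2 m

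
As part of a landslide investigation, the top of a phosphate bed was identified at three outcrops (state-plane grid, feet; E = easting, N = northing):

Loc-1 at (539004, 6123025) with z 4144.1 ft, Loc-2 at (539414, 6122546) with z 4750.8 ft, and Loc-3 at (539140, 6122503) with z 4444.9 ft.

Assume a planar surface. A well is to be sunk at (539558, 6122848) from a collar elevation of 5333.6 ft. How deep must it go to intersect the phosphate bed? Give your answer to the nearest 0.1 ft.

Two edge vectors: Loc-1→Loc-2 = (410, -479, 606.7), Loc-1→Loc-3 = (136, -522, 300.8).
Normal n = (Loc-1→Loc-2) × (Loc-1→Loc-3) = (172614.2, -40816.8, -148876).
So ∂z/∂E = −n_x/n_z = 1.159449475 and ∂z/∂N = −n_y/n_z = −0.274166420.
Intercept c from Loc-1: 4144.1 − 624947.90 + 1678727.85 = 1057924.04.
At (539558, 6122848): z_contact = 625590.24 − 1678679.32 + 1057924.04 = 4834.96 ft.
Depth below ground = 5333.6 − 4834.96 = 498.6 ft.

498.6 ft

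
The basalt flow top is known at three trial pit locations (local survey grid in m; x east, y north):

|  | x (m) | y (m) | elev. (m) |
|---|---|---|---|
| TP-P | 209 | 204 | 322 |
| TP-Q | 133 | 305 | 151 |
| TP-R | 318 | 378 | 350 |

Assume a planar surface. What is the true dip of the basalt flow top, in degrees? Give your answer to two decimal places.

Let the plane be z = a·x + b·y + c.
TP-Q−TP-P: −76a + 101b = −171;  TP-R−TP-P: 109a + 174b = 28.
Solving gives a = 1.34453, b = −0.68134.
Gradient magnitude |∇z| = √(a² + b²) = √(1.80776 + 0.46423) = 1.50731.
True dip = arctan(1.50731) = 56.44°, dipping toward WNW (azimuth ≈ 297°).

56.44°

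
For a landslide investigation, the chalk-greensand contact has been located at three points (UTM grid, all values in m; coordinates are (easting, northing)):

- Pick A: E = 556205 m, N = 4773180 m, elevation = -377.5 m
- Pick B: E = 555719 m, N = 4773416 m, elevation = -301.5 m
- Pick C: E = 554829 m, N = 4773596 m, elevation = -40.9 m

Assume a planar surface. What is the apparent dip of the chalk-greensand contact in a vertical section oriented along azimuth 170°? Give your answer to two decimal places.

22.12°

Let the plane be z = a·E + b·N + c.
Pick B−Pick A: −486a + 236b = 76;  Pick C−Pick A: −1376a + 416b = 336.6.
Solving gives a = −0.39019, b = −0.48149.
Unit vector along 170° is (sin 170°, cos 170°) = (0.1736, -0.9848).
Slope in that direction = a·(0.1736) + b·(-0.9848) = 0.40642.
Apparent dip = arctan|0.40642| = 22.12° (true dip is 31.8°, so apparent ≤ true as expected).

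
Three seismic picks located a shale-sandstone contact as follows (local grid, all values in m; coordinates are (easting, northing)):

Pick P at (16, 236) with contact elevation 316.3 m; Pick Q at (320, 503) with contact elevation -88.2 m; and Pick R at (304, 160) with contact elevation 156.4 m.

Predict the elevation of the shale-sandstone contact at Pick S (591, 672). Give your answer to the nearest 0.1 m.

Two edge vectors: Pick P→Pick Q = (304, 267, -404.5), Pick P→Pick R = (288, -76, -159.9).
Normal n = (Pick P→Pick Q) × (Pick P→Pick R) = (-73435.3, -67886.4, -100000).
So ∂z/∂E = −n_x/n_z = −0.73435 and ∂z/∂N = −n_y/n_z = −0.67886.
Intercept c from Pick P: 316.3 + 11.75 + 160.21 = 488.26.
At (591, 672): z = −434.0 − 456.2 + 488.26 = -401.9 m.

-401.9 m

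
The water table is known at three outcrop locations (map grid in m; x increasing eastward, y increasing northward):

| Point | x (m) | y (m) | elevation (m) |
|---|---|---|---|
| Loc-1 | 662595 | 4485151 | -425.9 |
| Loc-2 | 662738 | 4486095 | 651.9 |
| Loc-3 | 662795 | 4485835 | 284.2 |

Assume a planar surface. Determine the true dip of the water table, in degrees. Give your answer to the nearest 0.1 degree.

55.5°

Two edge vectors: Loc-1→Loc-2 = (143, 944, 1077.8), Loc-1→Loc-3 = (200, 684, 710.1).
Normal n = (Loc-1→Loc-2) × (Loc-1→Loc-3) = (-66880.8, 114015.7, -90988).
So ∂z/∂x = −n_x/n_z = −0.73505 and ∂z/∂y = −n_y/n_z = 1.25309.
Gradient magnitude |∇z| = √(a² + b²) = √(0.54030 + 1.57022) = 1.45276.
True dip = arctan(1.45276) = 55.5°, dipping toward SSE (azimuth ≈ 150°).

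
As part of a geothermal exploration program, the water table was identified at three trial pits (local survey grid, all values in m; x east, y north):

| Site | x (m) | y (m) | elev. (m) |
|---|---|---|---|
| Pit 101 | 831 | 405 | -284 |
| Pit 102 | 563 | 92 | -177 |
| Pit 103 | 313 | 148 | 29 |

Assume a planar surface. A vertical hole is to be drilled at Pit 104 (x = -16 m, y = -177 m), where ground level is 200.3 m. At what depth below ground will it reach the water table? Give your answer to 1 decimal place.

21.9 m

Let the plane be z = a·x + b·y + c.
Pit 102−Pit 101: −268a − 313b = 107;  Pit 103−Pit 101: −518a − 257b = 313.
Solving gives a = −0.75565, b = 0.30515.
Then c = -284 − a·831 − b·405 = 220.35.
At (-16, -177): z_contact = 12.09 − 54.01 + 220.35 = 178.43 m.
Depth below ground = 200.3 − 178.43 = 21.9 m.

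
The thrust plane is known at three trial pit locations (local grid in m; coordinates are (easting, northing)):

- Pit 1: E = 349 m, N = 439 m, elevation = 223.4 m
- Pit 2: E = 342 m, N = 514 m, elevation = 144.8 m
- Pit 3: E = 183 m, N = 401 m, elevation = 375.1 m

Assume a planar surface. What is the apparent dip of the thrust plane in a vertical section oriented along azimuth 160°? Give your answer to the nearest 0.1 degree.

Two edge vectors: Pit 1→Pit 2 = (-7, 75, -78.6), Pit 1→Pit 3 = (-166, -38, 151.7).
Normal n = (Pit 1→Pit 2) × (Pit 1→Pit 3) = (8390.7, 14109.5, 12716).
So ∂z/∂E = −n_x/n_z = −0.65985 and ∂z/∂N = −n_y/n_z = −1.10959.
Unit vector along 160° is (sin 160°, cos 160°) = (0.3420, -0.9397).
Slope in that direction = a·(0.3420) + b·(-0.9397) = 0.81699.
Apparent dip = arctan|0.81699| = 39.2° (true dip is 52.2°, so apparent ≤ true as expected).

39.2°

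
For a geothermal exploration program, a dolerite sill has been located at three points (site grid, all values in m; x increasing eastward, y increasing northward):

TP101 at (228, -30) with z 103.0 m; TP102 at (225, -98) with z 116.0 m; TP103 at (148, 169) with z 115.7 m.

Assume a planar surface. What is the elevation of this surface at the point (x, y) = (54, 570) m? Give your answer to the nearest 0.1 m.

Let the plane be z = a·x + b·y + c.
TP102−TP101: −3a − 68b = 13;  TP103−TP101: −80a + 199b = 12.7.
Solving gives a = −0.57158, b = −0.16596.
Then c = 103 − a·228 − b·-30 = 228.34.
At (54, 570): z = −30.9 − 94.6 + 228.34 = 102.9 m.

102.9 m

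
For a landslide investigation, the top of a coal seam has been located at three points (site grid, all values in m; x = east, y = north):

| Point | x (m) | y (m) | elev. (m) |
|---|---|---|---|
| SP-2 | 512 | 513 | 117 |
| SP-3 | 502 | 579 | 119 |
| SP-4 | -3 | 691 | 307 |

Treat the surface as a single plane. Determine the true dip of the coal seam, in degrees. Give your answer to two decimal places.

Two edge vectors: SP-2→SP-3 = (-10, 66, 2), SP-2→SP-4 = (-515, 178, 190).
Normal n = (SP-2→SP-3) × (SP-2→SP-4) = (12184, 870, 32210).
So ∂z/∂x = −n_x/n_z = −0.37827 and ∂z/∂y = −n_y/n_z = −0.02701.
Gradient magnitude |∇z| = √(a² + b²) = √(0.14309 + 0.00073) = 0.37923.
True dip = arctan(0.37923) = 20.77°, dipping toward E (azimuth ≈ 086°).

20.77°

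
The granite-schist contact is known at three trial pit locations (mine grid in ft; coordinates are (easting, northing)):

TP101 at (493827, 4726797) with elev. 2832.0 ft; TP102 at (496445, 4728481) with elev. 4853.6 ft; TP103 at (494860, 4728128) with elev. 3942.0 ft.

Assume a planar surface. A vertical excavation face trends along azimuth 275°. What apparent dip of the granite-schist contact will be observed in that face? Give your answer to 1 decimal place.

Let the plane be z = a·E + b·N + c.
TP102−TP101: 2618a + 1684b = 2021.6;  TP103−TP101: 1033a + 1331b = 1110.
Solving gives a = 0.47078, b = 0.46858.
Unit vector along 275° is (sin 275°, cos 275°) = (-0.9962, 0.0872).
Slope in that direction = a·(-0.9962) + b·(0.0872) = −0.42815.
Apparent dip = arctan|0.42815| = 23.2° (true dip is 33.6°, so apparent ≤ true as expected).

23.2°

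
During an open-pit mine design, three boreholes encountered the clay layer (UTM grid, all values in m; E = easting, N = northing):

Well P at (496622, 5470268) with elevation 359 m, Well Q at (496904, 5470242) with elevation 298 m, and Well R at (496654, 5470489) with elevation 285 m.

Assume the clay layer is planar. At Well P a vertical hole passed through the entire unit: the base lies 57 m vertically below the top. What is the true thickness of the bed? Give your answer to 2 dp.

Let the plane be z = a·E + b·N + c.
Well Q−Well P: 282a − 26b = −61;  Well R−Well P: 32a + 221b = −74.
Solving gives a = −0.24393, b = −0.29952.
|∇z| = √(a²+b²) = 0.38628, so dip δ = arctan(0.38628) = 21.12°.
True thickness = vertical thickness × cos δ = 57 × cos 21.12° = 53.17 m.

53.17 m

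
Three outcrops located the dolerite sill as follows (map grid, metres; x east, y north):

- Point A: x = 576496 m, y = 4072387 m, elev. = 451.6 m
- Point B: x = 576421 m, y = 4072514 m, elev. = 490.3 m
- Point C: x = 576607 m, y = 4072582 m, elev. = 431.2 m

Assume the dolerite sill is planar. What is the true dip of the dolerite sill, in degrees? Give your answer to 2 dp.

20.09°

Let the plane be z = a·x + b·y + c.
Point B−Point A: −75a + 127b = 38.7;  Point C−Point A: 111a + 195b = −20.4.
Solving gives a = −0.35295, b = 0.09629.
Gradient magnitude |∇z| = √(a² + b²) = √(0.12457 + 0.00927) = 0.36585.
True dip = arctan(0.36585) = 20.09°, dipping toward ESE (azimuth ≈ 105°).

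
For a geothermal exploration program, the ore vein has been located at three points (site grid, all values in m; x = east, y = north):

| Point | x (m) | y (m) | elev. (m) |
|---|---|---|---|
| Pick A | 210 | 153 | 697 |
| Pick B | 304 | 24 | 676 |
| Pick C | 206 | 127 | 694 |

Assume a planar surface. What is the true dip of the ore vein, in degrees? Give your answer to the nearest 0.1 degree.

7.7°

Two edge vectors: Pick A→Pick B = (94, -129, -21), Pick A→Pick C = (-4, -26, -3).
Normal n = (Pick A→Pick B) × (Pick A→Pick C) = (-159, 366, -2960).
So ∂z/∂x = −n_x/n_z = −0.05372 and ∂z/∂y = −n_y/n_z = 0.12365.
Gradient magnitude |∇z| = √(a² + b²) = √(0.00289 + 0.01529) = 0.13481.
True dip = arctan(0.13481) = 7.7°, dipping toward SSE (azimuth ≈ 157°).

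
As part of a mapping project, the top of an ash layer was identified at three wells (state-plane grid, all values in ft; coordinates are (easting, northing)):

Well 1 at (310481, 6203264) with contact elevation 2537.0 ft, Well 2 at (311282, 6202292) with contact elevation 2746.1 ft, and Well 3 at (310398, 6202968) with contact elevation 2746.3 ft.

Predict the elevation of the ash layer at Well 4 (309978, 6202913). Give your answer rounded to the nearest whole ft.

Let the plane be z = a·E + b·N + c.
Well 2−Well 1: 801a − 972b = 209.1;  Well 3−Well 1: −83a − 296b = 209.3.
Solving gives a = −0.44543257, b = −0.58219289.
Then c = 2537 − a·310481 − b·6203264 = 3752331.57.
At (309978, 6202913): z = −138074.3 − 3611291.9 + 3752331.57 = 2965.4 ft.

2965 ft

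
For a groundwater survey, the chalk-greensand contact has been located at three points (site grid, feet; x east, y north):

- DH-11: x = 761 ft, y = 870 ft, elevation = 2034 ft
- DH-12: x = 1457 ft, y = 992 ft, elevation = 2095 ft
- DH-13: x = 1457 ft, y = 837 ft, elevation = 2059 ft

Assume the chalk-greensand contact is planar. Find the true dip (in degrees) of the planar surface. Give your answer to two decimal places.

Let the plane be z = a·x + b·y + c.
DH-12−DH-11: 696a + 122b = 61;  DH-13−DH-11: 696a − 33b = 25.
Solving gives a = 0.04693, b = 0.23226.
Gradient magnitude |∇z| = √(a² + b²) = √(0.00220 + 0.05394) = 0.23695.
True dip = arctan(0.23695) = 13.33°, dipping toward SSW (azimuth ≈ 191°).

13.33°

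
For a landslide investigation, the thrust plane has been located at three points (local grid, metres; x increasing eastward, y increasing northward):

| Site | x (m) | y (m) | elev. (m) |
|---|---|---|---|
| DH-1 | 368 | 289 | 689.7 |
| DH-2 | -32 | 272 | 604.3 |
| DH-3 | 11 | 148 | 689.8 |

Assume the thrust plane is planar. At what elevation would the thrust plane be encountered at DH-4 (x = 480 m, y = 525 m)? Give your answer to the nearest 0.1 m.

573.4 m

Let the plane be z = a·x + b·y + c.
DH-2−DH-1: −400a − 17b = −85.4;  DH-3−DH-1: −357a − 141b = 0.1.
Solving gives a = 0.23928, b = −0.60654.
Then c = 689.7 − a·368 − b·289 = 776.94.
At (480, 525): z = 114.9 − 318.4 + 776.94 = 573.4 m.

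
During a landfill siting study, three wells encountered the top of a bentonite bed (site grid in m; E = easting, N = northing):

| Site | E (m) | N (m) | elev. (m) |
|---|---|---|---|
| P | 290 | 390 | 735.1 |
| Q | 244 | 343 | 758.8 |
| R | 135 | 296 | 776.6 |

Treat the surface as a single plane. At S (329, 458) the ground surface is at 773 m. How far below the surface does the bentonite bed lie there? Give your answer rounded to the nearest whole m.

75 m

Let the plane be z = a·E + b·N + c.
Q−P: −46a − 47b = 23.7;  R−P: −155a − 94b = 41.5.
Solving gives a = 0.09365, b = −0.59591.
Then c = 735.1 − a·290 − b·390 = 940.35.
At (329, 458): z_contact = 30.8 − 272.9 + 940.35 = 698.2 m.
Depth below ground = 773 − 698.2 = 75 m.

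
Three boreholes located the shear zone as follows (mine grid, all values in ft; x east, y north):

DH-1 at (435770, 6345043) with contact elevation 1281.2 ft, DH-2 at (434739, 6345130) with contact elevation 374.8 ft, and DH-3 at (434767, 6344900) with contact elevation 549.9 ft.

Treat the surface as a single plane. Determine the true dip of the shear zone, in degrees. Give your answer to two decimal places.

46.56°

Two edge vectors: DH-1→DH-2 = (-1031, 87, -906.4), DH-1→DH-3 = (-1003, -143, -731.3).
Normal n = (DH-1→DH-2) × (DH-1→DH-3) = (-193238.3, 155148.9, 234694).
So ∂z/∂x = −n_x/n_z = 0.82336 and ∂z/∂y = −n_y/n_z = −0.66107.
Gradient magnitude |∇z| = √(a² + b²) = √(0.67793 + 0.43701) = 1.05591.
True dip = arctan(1.05591) = 46.56°, dipping toward NW (azimuth ≈ 309°).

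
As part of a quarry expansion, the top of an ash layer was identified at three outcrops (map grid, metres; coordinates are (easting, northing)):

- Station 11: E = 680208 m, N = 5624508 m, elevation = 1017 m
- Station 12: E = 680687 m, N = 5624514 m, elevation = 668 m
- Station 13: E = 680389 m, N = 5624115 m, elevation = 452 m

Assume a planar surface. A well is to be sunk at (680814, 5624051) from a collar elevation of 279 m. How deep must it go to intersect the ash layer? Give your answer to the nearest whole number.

Let the plane be z = a·E + b·N + c.
Station 12−Station 11: 479a + 6b = −349;  Station 13−Station 11: 181a − 393b = −565.
Solving gives a = −0.74232701, b = 1.09577306.
Then c = 1017 − a·680208 − b·5624508 = −5657230.55.
At (680814, 5624051): z_contact = −505386.6 + 6162683.6 − 5657230.55 = 66.4 m.
Depth below ground = 279 − 66.4 = 213 m.

213 m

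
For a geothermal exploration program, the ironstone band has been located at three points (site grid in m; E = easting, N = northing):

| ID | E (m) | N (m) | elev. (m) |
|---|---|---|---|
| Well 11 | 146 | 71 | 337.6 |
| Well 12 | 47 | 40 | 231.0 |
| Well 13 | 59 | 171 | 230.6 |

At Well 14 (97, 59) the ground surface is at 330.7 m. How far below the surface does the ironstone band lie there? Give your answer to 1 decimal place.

46.2 m

Let the plane be z = a·E + b·N + c.
Well 12−Well 11: −99a − 31b = −106.6;  Well 13−Well 11: −87a + 100b = −107.
Solving gives a = 1.10955, b = −0.10469.
Then c = 337.6 − a·146 − b·71 = 183.04.
At (97, 59): z_contact = 107.63 − 6.18 + 183.04 = 284.49 m.
Depth below ground = 330.7 − 284.49 = 46.2 m.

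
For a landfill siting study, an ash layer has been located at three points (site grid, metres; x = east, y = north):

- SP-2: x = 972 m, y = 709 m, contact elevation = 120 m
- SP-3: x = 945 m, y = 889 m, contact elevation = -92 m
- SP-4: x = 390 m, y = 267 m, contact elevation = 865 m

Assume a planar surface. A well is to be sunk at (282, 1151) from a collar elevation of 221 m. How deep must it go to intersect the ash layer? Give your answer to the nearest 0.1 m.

405.7 m

Let the plane be z = a·x + b·y + c.
SP-3−SP-2: −27a + 180b = −212;  SP-4−SP-2: −582a − 442b = 745.
Solving gives a = −0.346170, b = −1.229703.
Then c = 120 − a·972 − b·709 = 1328.34.
At (282, 1151): z_contact = −97.62 − 1415.39 + 1328.34 = -184.67 m.
Depth below ground = 221 − (-184.67) = 405.7 m.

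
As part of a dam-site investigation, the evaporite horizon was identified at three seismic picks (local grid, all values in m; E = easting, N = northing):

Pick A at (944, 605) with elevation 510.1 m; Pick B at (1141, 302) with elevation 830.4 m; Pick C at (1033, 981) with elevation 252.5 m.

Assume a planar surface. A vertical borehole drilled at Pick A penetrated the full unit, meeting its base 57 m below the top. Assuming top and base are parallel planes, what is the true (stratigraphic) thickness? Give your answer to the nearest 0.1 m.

Let the plane be z = a·E + b·N + c.
Pick B−Pick A: 197a − 303b = 320.3;  Pick C−Pick A: 89a + 376b = −257.6.
Solving gives a = 0.41944, b = −0.78439.
|∇z| = √(a²+b²) = 0.88949, so dip δ = arctan(0.88949) = 41.65°.
True thickness = vertical thickness × cos δ = 57 × cos 41.65° = 42.6 m.

42.6 m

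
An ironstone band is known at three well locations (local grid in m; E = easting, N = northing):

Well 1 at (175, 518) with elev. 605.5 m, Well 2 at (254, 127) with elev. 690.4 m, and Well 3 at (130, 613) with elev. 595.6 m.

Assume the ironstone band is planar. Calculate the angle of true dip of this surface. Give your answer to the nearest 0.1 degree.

27.2°

Two edge vectors: Well 1→Well 2 = (79, -391, 84.9), Well 1→Well 3 = (-45, 95, -9.9).
Normal n = (Well 1→Well 2) × (Well 1→Well 3) = (-4194.6, -3038.4, -10090).
So ∂z/∂E = −n_x/n_z = −0.41572 and ∂z/∂N = −n_y/n_z = −0.30113.
Gradient magnitude |∇z| = √(a² + b²) = √(0.17282 + 0.09068) = 0.51332.
True dip = arctan(0.51332) = 27.2°, dipping toward NE (azimuth ≈ 054°).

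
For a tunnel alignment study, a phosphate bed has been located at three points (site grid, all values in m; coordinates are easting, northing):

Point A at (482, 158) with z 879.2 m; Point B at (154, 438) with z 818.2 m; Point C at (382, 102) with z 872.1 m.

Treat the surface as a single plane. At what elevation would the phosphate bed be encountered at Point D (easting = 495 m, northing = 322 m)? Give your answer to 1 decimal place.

867.4 m

Two edge vectors: Point A→Point B = (-328, 280, -61), Point A→Point C = (-100, -56, -7.1).
Normal n = (Point A→Point B) × (Point A→Point C) = (-5404, 3771.2, 46368).
So ∂z/∂easting = −n_x/n_z = 0.11655 and ∂z/∂northing = −n_y/n_z = −0.08133.
Intercept c from Point A: 879.2 − 56.18 + 12.85 = 835.88.
At (495, 322): z = 57.7 − 26.2 + 835.88 = 867.4 m.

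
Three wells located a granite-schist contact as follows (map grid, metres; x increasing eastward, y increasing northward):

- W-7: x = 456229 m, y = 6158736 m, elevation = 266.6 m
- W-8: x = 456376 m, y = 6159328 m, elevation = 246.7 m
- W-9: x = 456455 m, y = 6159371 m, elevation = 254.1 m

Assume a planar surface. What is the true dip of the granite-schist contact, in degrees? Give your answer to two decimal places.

8.26°

Let the plane be z = a·x + b·y + c.
W-8−W-7: 147a + 592b = −19.9;  W-9−W-7: 226a + 635b = −12.5.
Solving gives a = 0.12947, b = −0.06576.
Gradient magnitude |∇z| = √(a² + b²) = √(0.01676 + 0.00432) = 0.14521.
True dip = arctan(0.14521) = 8.26°, dipping toward WNW (azimuth ≈ 297°).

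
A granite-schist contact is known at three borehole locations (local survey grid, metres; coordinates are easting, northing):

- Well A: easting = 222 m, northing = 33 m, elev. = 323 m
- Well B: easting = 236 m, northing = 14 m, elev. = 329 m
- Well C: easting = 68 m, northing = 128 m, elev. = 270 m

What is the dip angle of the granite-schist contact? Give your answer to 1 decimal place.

16.5°

Two edge vectors: Well A→Well B = (14, -19, 6), Well A→Well C = (-154, 95, -53).
Normal n = (Well A→Well B) × (Well A→Well C) = (437, -182, -1596).
So ∂z/∂easting = −n_x/n_z = 0.27381 and ∂z/∂northing = −n_y/n_z = −0.11404.
Gradient magnitude |∇z| = √(a² + b²) = √(0.07497 + 0.01300) = 0.29661.
True dip = arctan(0.29661) = 16.5°, dipping toward WNW (azimuth ≈ 293°).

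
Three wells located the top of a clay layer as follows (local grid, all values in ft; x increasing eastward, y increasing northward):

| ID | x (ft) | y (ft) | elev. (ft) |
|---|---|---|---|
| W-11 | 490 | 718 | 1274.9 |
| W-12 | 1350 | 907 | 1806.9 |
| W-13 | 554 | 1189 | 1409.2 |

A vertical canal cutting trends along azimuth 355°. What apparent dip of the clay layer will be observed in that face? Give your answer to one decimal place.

Let the plane be z = a·x + b·y + c.
W-12−W-11: 860a + 189b = 532;  W-13−W-11: 64a + 471b = 134.3.
Solving gives a = 0.57305, b = 0.20727.
Unit vector along 355° is (sin 355°, cos 355°) = (-0.0872, 0.9962).
Slope in that direction = a·(-0.0872) + b·(0.9962) = 0.15654.
Apparent dip = arctan|0.15654| = 8.9° (true dip is 31.4°, so apparent ≤ true as expected).

8.9°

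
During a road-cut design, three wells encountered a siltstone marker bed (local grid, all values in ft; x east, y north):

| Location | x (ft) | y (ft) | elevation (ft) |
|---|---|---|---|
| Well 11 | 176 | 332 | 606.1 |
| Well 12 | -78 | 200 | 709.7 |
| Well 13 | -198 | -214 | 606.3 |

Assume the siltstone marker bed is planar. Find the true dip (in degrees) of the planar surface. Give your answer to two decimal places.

37.49°

Let the plane be z = a·x + b·y + c.
Well 12−Well 11: −254a − 132b = 103.6;  Well 13−Well 11: −374a − 546b = 0.2.
Solving gives a = −0.63302, b = 0.43324.
Gradient magnitude |∇z| = √(a² + b²) = √(0.40072 + 0.18770) = 0.76709.
True dip = arctan(0.76709) = 37.49°, dipping toward SE (azimuth ≈ 124°).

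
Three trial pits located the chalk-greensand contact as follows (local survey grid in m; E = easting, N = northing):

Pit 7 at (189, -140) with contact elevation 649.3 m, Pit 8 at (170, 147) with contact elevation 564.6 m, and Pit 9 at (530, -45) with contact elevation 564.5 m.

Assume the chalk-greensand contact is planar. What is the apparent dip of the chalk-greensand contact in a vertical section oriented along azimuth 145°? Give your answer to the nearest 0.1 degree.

Two edge vectors: Pit 7→Pit 8 = (-19, 287, -84.7), Pit 7→Pit 9 = (341, 95, -84.8).
Normal n = (Pit 7→Pit 8) × (Pit 7→Pit 9) = (-16291.1, -30493.9, -99672).
So ∂z/∂E = −n_x/n_z = −0.16345 and ∂z/∂N = −n_y/n_z = −0.30594.
Unit vector along 145° is (sin 145°, cos 145°) = (0.5736, -0.8192).
Slope in that direction = a·(0.5736) + b·(-0.8192) = 0.15686.
Apparent dip = arctan|0.15686| = 8.9° (true dip is 19.1°, so apparent ≤ true as expected).

8.9°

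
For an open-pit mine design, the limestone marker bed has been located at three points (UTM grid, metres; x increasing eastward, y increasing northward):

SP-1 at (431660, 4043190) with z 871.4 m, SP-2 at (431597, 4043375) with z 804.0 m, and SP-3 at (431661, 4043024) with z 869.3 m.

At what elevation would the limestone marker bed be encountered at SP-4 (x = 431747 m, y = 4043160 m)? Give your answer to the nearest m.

Let the plane be z = a·x + b·y + c.
SP-2−SP-1: −63a + 185b = −67.4;  SP-3−SP-1: 1a − 166b = −2.1.
Solving gives a = 1.12692495, b = 0.01943931.
Then c = 871.4 − a·431660 − b·4043190 = −564173.83.
At (431747, 4043160): z = 486546.5 + 78596.2 − 564173.83 = 968.9 m.

969 m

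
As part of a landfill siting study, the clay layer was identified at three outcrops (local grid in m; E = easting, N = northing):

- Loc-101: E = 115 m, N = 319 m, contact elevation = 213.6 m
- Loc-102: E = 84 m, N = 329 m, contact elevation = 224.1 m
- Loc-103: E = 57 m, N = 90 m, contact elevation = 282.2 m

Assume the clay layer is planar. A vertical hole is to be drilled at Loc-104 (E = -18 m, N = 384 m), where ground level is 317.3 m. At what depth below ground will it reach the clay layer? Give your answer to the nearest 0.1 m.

Two edge vectors: Loc-101→Loc-102 = (-31, 10, 10.5), Loc-101→Loc-103 = (-58, -229, 68.6).
Normal n = (Loc-101→Loc-102) × (Loc-101→Loc-103) = (3090.5, 1517.6, 7679).
So ∂z/∂E = −n_x/n_z = −0.40246 and ∂z/∂N = −n_y/n_z = −0.19763.
Intercept c from Loc-101: 213.6 + 46.28 + 63.04 = 322.93.
At (-18, 384): z_contact = 7.24 − 75.89 + 322.93 = 254.28 m.
Depth below ground = 317.3 − 254.28 = 63.0 m.

63.0 m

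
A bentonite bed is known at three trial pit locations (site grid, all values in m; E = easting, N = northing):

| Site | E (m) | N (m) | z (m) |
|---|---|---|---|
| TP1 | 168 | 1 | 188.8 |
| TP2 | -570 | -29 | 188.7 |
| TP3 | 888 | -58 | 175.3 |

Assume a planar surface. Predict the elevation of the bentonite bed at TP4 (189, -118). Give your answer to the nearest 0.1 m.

170.3 m

Two edge vectors: TP1→TP2 = (-738, -30, -0.1), TP1→TP3 = (720, -59, -13.5).
Normal n = (TP1→TP2) × (TP1→TP3) = (399.1, -10035, 65142).
So ∂z/∂E = −n_x/n_z = −0.00613 and ∂z/∂N = −n_y/n_z = 0.15405.
Intercept c from TP1: 188.8 + 1.03 − 0.15 = 189.68.
At (189, -118): z = −1.2 − 18.2 + 189.68 = 170.3 m.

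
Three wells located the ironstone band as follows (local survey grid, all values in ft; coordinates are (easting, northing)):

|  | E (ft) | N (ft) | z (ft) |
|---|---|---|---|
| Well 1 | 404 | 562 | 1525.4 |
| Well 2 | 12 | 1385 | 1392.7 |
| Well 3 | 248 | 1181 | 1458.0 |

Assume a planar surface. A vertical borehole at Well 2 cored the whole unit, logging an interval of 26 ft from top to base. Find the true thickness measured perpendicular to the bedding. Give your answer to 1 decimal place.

25.3 ft

Let the plane be z = a·E + b·N + c.
Well 2−Well 1: −392a + 823b = −132.7;  Well 3−Well 1: −156a + 619b = −67.4.
Solving gives a = 0.23342, b = −0.05006.
|∇z| = √(a²+b²) = 0.23873, so dip δ = arctan(0.23873) = 13.43°.
True thickness = vertical thickness × cos δ = 26 × cos 13.43° = 25.3 ft.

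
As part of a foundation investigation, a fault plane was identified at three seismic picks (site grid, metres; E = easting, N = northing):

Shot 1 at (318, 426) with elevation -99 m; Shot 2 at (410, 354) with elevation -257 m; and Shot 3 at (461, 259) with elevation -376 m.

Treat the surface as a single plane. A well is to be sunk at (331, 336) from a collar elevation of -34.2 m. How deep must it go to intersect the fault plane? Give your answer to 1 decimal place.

Let the plane be z = a·E + b·N + c.
Shot 2−Shot 1: 92a − 72b = −158;  Shot 3−Shot 1: 143a − 167b = −277.
Solving gives a = −1.27111, b = 0.57024.
Then c = -99 − a·318 − b·426 = 62.29.
At (331, 336): z_contact = −420.74 + 191.60 + 62.29 = -166.85 m.
Depth below ground = -34.2 − (-166.85) = 132.6 m.

132.6 m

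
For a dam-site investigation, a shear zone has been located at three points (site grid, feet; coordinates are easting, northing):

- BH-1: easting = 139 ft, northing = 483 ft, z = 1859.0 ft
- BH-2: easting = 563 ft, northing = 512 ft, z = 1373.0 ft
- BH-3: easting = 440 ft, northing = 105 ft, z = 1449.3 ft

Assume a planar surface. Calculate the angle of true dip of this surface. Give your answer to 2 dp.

49.45°

Two edge vectors: BH-1→BH-2 = (424, 29, -486), BH-1→BH-3 = (301, -378, -409.7).
Normal n = (BH-1→BH-2) × (BH-1→BH-3) = (-195589.3, 27426.8, -169001).
So ∂z/∂easting = −n_x/n_z = −1.15733 and ∂z/∂northing = −n_y/n_z = 0.16229.
Gradient magnitude |∇z| = √(a² + b²) = √(1.33940 + 0.02634) = 1.16865.
True dip = arctan(1.16865) = 49.45°, dipping toward E (azimuth ≈ 098°).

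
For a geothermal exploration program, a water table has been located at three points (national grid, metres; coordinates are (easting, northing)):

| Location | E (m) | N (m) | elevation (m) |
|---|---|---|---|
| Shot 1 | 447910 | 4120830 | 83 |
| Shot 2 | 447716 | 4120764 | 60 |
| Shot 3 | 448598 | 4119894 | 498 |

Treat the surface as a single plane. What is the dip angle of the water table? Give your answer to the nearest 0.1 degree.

Two edge vectors: Shot 1→Shot 2 = (-194, -66, -23), Shot 1→Shot 3 = (688, -936, 415).
Normal n = (Shot 1→Shot 2) × (Shot 1→Shot 3) = (-48918, 64686, 226992).
So ∂z/∂E = −n_x/n_z = 0.21551 and ∂z/∂N = −n_y/n_z = −0.28497.
Gradient magnitude |∇z| = √(a² + b²) = √(0.04644 + 0.08121) = 0.35728.
True dip = arctan(0.35728) = 19.7°, dipping toward NW (azimuth ≈ 323°).

19.7°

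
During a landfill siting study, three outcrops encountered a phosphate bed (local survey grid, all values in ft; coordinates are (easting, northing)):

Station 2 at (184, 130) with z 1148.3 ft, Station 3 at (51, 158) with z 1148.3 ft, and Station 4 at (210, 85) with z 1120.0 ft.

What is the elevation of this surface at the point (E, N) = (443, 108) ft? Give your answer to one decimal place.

1171.6 ft

Two edge vectors: Station 2→Station 3 = (-133, 28, 0), Station 2→Station 4 = (26, -45, -28.3).
Normal n = (Station 2→Station 3) × (Station 2→Station 4) = (-792.4, -3763.9, 5257).
So ∂z/∂E = −n_x/n_z = 0.15073 and ∂z/∂N = −n_y/n_z = 0.71598.
Intercept c from Station 2: 1148.3 − 27.73 − 93.08 = 1027.49.
At (443, 108): z = 66.8 + 77.3 + 1027.49 = 1171.6 ft.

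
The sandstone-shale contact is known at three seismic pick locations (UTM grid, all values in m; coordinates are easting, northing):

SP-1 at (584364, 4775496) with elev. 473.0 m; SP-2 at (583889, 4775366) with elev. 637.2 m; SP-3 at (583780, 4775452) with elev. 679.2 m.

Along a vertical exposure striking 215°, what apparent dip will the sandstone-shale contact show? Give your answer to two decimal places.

9.85°

Two edge vectors: SP-1→SP-2 = (-475, -130, 164.2), SP-1→SP-3 = (-584, -44, 206.2).
Normal n = (SP-1→SP-2) × (SP-1→SP-3) = (-19581.2, 2052.2, -55020).
So ∂z/∂easting = −n_x/n_z = −0.35589 and ∂z/∂northing = −n_y/n_z = 0.03730.
Unit vector along 215° is (sin 215°, cos 215°) = (-0.5736, -0.8192).
Slope in that direction = a·(-0.5736) + b·(-0.8192) = 0.17358.
Apparent dip = arctan|0.17358| = 9.85° (true dip is 19.7°, so apparent ≤ true as expected).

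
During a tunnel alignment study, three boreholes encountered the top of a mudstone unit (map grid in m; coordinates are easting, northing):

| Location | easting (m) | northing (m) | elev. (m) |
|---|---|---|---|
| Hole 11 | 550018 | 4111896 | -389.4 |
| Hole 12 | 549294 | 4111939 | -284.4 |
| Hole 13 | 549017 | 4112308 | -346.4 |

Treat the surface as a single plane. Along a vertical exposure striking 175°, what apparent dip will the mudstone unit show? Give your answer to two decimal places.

15.35°

Two edge vectors: Hole 11→Hole 12 = (-724, 43, 105), Hole 11→Hole 13 = (-1001, 412, 43).
Normal n = (Hole 11→Hole 12) × (Hole 11→Hole 13) = (-41411, -73973, -255245).
So ∂z/∂easting = −n_x/n_z = −0.16224 and ∂z/∂northing = −n_y/n_z = −0.28981.
Unit vector along 175° is (sin 175°, cos 175°) = (0.0872, -0.9962).
Slope in that direction = a·(0.0872) + b·(-0.9962) = 0.27457.
Apparent dip = arctan|0.27457| = 15.35° (true dip is 18.4°, so apparent ≤ true as expected).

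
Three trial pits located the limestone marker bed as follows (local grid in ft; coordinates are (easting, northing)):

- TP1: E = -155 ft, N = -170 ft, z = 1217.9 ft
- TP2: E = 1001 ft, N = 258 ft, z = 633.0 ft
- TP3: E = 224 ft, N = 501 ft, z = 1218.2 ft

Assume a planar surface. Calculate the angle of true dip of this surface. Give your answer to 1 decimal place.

36.3°

Two edge vectors: TP1→TP2 = (1156, 428, -584.9), TP1→TP3 = (379, 671, 0.3).
Normal n = (TP1→TP2) × (TP1→TP3) = (392596.3, -222023.9, 613464).
So ∂z/∂E = −n_x/n_z = −0.63997 and ∂z/∂N = −n_y/n_z = 0.36192.
Gradient magnitude |∇z| = √(a² + b²) = √(0.40956 + 0.13098) = 0.73522.
True dip = arctan(0.73522) = 36.3°, dipping toward ESE (azimuth ≈ 119°).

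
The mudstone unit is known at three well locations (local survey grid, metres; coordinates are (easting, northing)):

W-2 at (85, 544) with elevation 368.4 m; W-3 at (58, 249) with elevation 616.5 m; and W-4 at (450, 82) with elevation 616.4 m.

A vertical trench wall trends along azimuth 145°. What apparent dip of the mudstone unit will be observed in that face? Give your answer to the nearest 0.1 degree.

Let the plane be z = a·E + b·N + c.
W-3−W-2: −27a − 295b = 248.1;  W-4−W-2: 365a − 462b = 248.
Solving gives a = −0.34509, b = −0.80943.
Unit vector along 145° is (sin 145°, cos 145°) = (0.5736, -0.8192).
Slope in that direction = a·(0.5736) + b·(-0.8192) = 0.46511.
Apparent dip = arctan|0.46511| = 24.9° (true dip is 41.3°, so apparent ≤ true as expected).

24.9°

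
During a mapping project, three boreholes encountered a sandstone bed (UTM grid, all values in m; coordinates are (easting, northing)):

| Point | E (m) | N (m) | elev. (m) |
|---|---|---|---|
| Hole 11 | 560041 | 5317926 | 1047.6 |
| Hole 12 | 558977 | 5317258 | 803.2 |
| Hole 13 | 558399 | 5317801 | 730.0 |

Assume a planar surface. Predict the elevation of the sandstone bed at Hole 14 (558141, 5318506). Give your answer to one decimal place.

Let the plane be z = a·E + b·N + c.
Hole 12−Hole 11: −1064a − 668b = −244.4;  Hole 13−Hole 11: −1642a − 125b = −317.6.
Solving gives a = 0.188416942, b = 0.065755051.
Then c = 1047.6 − a·560041 − b·5317926 = −454154.11.
At (558141, 5318506): z = 105163.2 + 349718.6 − 454154.11 = 727.7 m.

727.7 m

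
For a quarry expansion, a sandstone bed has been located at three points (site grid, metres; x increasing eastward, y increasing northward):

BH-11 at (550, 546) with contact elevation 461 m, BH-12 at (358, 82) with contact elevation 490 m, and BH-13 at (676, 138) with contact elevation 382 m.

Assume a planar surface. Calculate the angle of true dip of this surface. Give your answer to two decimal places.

20.02°

Let the plane be z = a·x + b·y + c.
BH-12−BH-11: −192a − 464b = 29;  BH-13−BH-11: 126a − 408b = −79.
Solving gives a = −0.35444, b = 0.08417.
Gradient magnitude |∇z| = √(a² + b²) = √(0.12563 + 0.00708) = 0.36430.
True dip = arctan(0.36430) = 20.02°, dipping toward ESE (azimuth ≈ 103°).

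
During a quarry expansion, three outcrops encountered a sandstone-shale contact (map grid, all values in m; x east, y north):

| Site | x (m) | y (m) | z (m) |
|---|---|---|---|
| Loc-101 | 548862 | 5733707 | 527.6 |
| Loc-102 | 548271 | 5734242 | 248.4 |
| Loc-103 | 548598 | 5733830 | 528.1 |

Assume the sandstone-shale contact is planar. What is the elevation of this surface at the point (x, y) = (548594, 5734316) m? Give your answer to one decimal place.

Let the plane be z = a·x + b·y + c.
Loc-102−Loc-101: −591a + 535b = −279.2;  Loc-103−Loc-101: −264a + 123b = 0.5.
Solving gives a = −0.504895911, b = −1.079613987.
Then c = 527.6 − a·548862 − b·5733707 = 6467836.06.
At (548594, 5734316): z = −276982.9 − 6190847.8 + 6467836.06 = 5.4 m.

5.4 m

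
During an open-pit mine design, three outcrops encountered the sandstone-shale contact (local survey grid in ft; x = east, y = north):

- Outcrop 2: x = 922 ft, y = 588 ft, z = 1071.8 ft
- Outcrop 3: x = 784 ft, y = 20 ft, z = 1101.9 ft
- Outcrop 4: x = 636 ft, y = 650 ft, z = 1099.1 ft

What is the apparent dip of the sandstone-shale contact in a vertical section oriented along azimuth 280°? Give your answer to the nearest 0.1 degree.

5.4°

Let the plane be z = a·x + b·y + c.
Outcrop 3−Outcrop 2: −138a − 568b = 30.1;  Outcrop 4−Outcrop 2: −286a + 62b = 27.3.
Solving gives a = −0.10159, b = −0.02831.
Unit vector along 280° is (sin 280°, cos 280°) = (-0.9848, 0.1736).
Slope in that direction = a·(-0.9848) + b·(0.1736) = 0.09513.
Apparent dip = arctan|0.09513| = 5.4° (true dip is 6.0°, so apparent ≤ true as expected).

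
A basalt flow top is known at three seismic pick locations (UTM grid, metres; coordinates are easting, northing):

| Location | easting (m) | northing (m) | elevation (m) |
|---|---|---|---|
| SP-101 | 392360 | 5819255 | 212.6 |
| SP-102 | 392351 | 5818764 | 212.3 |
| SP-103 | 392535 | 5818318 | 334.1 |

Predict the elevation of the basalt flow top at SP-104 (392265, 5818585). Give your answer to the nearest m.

Two edge vectors: SP-101→SP-102 = (-9, -491, -0.3), SP-101→SP-103 = (175, -937, 121.5).
Normal n = (SP-101→SP-102) × (SP-101→SP-103) = (-59937.6, 1041, 94358).
So ∂z/∂easting = −n_x/n_z = 0.63521482 and ∂z/∂northing = −n_y/n_z = −0.01103245.
Intercept c from SP-101: 212.6 − 249232.89 + 64200.64 = −184819.64.
At (392265, 5818585): z = 249172.5 − 64193.3 − 184819.64 = 159.6 m.

160 m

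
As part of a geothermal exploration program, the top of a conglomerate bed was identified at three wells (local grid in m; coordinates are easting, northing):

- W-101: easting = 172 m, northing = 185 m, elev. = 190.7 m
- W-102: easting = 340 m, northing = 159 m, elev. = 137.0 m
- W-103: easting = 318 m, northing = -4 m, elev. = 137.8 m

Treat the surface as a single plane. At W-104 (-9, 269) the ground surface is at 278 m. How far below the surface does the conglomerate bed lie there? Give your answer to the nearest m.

27 m

Let the plane be z = a·easting + b·northing + c.
W-102−W-101: 168a − 26b = −53.7;  W-103−W-101: 146a − 189b = −52.9.
Solving gives a = −0.31385, b = 0.03745.
Then c = 190.7 − a·172 − b·185 = 237.75.
At (-9, 269): z_contact = 2.8 + 10.1 + 237.75 = 250.7 m.
Depth below ground = 278 − 250.7 = 27 m.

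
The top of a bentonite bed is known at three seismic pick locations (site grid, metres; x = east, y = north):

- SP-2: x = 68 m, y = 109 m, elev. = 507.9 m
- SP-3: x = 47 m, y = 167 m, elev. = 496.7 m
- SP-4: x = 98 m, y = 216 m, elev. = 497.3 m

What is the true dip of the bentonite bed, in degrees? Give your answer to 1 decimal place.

Two edge vectors: SP-2→SP-3 = (-21, 58, -11.2), SP-2→SP-4 = (30, 107, -10.6).
Normal n = (SP-2→SP-3) × (SP-2→SP-4) = (583.6, -558.6, -3987).
So ∂z/∂x = −n_x/n_z = 0.14638 and ∂z/∂y = −n_y/n_z = −0.14011.
Gradient magnitude |∇z| = √(a² + b²) = √(0.02143 + 0.01963) = 0.20262.
True dip = arctan(0.20262) = 11.5°, dipping toward NW (azimuth ≈ 314°).

11.5°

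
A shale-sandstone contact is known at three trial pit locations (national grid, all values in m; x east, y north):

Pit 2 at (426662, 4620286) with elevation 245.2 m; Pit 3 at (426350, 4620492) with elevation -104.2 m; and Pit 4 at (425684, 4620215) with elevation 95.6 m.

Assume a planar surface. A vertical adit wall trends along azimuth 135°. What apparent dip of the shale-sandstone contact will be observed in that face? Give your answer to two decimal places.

Let the plane be z = a·x + b·y + c.
Pit 3−Pit 2: −312a + 206b = −349.4;  Pit 4−Pit 2: −978a − 71b = −149.6.
Solving gives a = 0.24875, b = −1.31937.
Unit vector along 135° is (sin 135°, cos 135°) = (0.7071, -0.7071).
Slope in that direction = a·(0.7071) + b·(-0.7071) = 1.10883.
Apparent dip = arctan|1.10883| = 47.95° (true dip is 53.3°, so apparent ≤ true as expected).

47.95°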